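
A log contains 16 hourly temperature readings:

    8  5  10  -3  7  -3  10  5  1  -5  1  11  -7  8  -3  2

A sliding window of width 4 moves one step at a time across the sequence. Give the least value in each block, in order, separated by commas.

Sliding a size-4 window across the 16 values:
(8, 5, 10, -3) → min -3
(5, 10, -3, 7) → min -3
(10, -3, 7, -3) → min -3
(-3, 7, -3, 10) → min -3
(7, -3, 10, 5) → min -3
(-3, 10, 5, 1) → min -3
(10, 5, 1, -5) → min -5
(5, 1, -5, 1) → min -5
(1, -5, 1, 11) → min -5
(-5, 1, 11, -7) → min -7
(1, 11, -7, 8) → min -7
(11, -7, 8, -3) → min -7
(-7, 8, -3, 2) → min -7

-3, -3, -3, -3, -3, -3, -5, -5, -5, -7, -7, -7, -7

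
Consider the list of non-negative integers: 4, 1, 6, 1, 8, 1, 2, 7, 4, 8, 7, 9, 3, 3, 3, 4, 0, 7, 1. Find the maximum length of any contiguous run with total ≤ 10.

4

add 4: [4] sum 4, len 1
add 1: [4, 1] sum 5, len 2
add 6: [1, 6] sum 7, len 2
add 1: [1, 6, 1] sum 8, len 3
add 8: [1, 8] sum 9, len 2
add 1: [1, 8, 1] sum 10, len 3
add 2: [1, 2] sum 3, len 2
add 7: [1, 2, 7] sum 10, len 3
add 4: [4] sum 4, len 1
add 8: [8] sum 8, len 1
add 7: [7] sum 7, len 1
add 9: [9] sum 9, len 1
add 3: [3] sum 3, len 1
add 3: [3, 3] sum 6, len 2
add 3: [3, 3, 3] sum 9, len 3
add 4: [3, 3, 4] sum 10, len 3
add 0: [3, 3, 4, 0] sum 10, len 4
add 7: [0, 7] sum 7, len 2
add 1: [0, 7, 1] sum 8, len 3
Longest length seen: 4.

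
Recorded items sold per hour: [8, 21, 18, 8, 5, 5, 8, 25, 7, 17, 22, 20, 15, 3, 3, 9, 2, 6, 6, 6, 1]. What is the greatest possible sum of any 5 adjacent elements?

Window sums for each of the 17 positions:
(8, 21, 18, 8, 5) → sum 60
(21, 18, 8, 5, 5) → sum 57
(18, 8, 5, 5, 8) → sum 44
(8, 5, 5, 8, 25) → sum 51
(5, 5, 8, 25, 7) → sum 50
(5, 8, 25, 7, 17) → sum 62
(8, 25, 7, 17, 22) → sum 79
(25, 7, 17, 22, 20) → sum 91
(7, 17, 22, 20, 15) → sum 81
(17, 22, 20, 15, 3) → sum 77
(22, 20, 15, 3, 3) → sum 63
(20, 15, 3, 3, 9) → sum 50
(15, 3, 3, 9, 2) → sum 32
(3, 3, 9, 2, 6) → sum 23
(3, 9, 2, 6, 6) → sum 26
(9, 2, 6, 6, 6) → sum 29
(2, 6, 6, 6, 1) → sum 21
Greatest of these is 91.

91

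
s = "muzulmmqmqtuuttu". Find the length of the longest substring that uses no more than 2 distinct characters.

[m] 1 distinct, len 1
[m, u] 2 distinct, len 2
[u, z] 2 distinct, len 2
[u, z, u] 2 distinct, len 3
[u, l] 2 distinct, len 2
[l, m] 2 distinct, len 2
[l, m, m] 2 distinct, len 3
[m, m, q] 2 distinct, len 3
[m, m, q, m] 2 distinct, len 4
[m, m, q, m, q] 2 distinct, len 5
[q, t] 2 distinct, len 2
[t, u] 2 distinct, len 2
[t, u, u] 2 distinct, len 3
[t, u, u, t] 2 distinct, len 4
[t, u, u, t, t] 2 distinct, len 5
[t, u, u, t, t, u] 2 distinct, len 6
Longest length with ≤2 distinct: 6.

6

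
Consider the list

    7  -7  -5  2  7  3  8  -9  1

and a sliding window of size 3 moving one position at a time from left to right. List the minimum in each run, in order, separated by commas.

Sliding a size-3 window across the 9 values:
(7, -7, -5) → min -7
(-7, -5, 2) → min -7
(-5, 2, 7) → min -5
(2, 7, 3) → min 2
(7, 3, 8) → min 3
(3, 8, -9) → min -9
(8, -9, 1) → min -9

-7, -7, -5, 2, 3, -9, -9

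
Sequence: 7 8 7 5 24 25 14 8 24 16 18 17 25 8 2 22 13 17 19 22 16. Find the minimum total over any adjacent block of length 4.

(7, 8, 7, 5) → sum 27
(8, 7, 5, 24) → sum 44
(7, 5, 24, 25) → sum 61
(5, 24, 25, 14) → sum 68
(24, 25, 14, 8) → sum 71
(25, 14, 8, 24) → sum 71
(14, 8, 24, 16) → sum 62
(8, 24, 16, 18) → sum 66
(24, 16, 18, 17) → sum 75
(16, 18, 17, 25) → sum 76
(18, 17, 25, 8) → sum 68
(17, 25, 8, 2) → sum 52
(25, 8, 2, 22) → sum 57
(8, 2, 22, 13) → sum 45
(2, 22, 13, 17) → sum 54
(22, 13, 17, 19) → sum 71
(13, 17, 19, 22) → sum 71
(17, 19, 22, 16) → sum 74
Minimum of these is 27.

27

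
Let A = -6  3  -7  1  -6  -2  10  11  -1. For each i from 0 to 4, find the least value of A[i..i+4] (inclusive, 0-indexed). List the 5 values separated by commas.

-7, -7, -7, -6, -6

[-6, 3, -7, 1, -6] → min -7
[3, -7, 1, -6, -2] → min -7
[-7, 1, -6, -2, 10] → min -7
[1, -6, -2, 10, 11] → min -6
[-6, -2, 10, 11, -1] → min -6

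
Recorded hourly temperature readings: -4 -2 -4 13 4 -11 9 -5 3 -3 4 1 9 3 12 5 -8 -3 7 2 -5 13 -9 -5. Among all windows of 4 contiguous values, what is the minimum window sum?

-6

[-4, -2, -4, 13] → sum 3
[-2, -4, 13, 4] → sum 11
[-4, 13, 4, -11] → sum 2
[13, 4, -11, 9] → sum 15
[4, -11, 9, -5] → sum -3
[-11, 9, -5, 3] → sum -4
[9, -5, 3, -3] → sum 4
[-5, 3, -3, 4] → sum -1
[3, -3, 4, 1] → sum 5
[-3, 4, 1, 9] → sum 11
[4, 1, 9, 3] → sum 17
[1, 9, 3, 12] → sum 25
[9, 3, 12, 5] → sum 29
[3, 12, 5, -8] → sum 12
[12, 5, -8, -3] → sum 6
[5, -8, -3, 7] → sum 1
[-8, -3, 7, 2] → sum -2
[-3, 7, 2, -5] → sum 1
[7, 2, -5, 13] → sum 17
[2, -5, 13, -9] → sum 1
[-5, 13, -9, -5] → sum -6
Minimum of these is -6.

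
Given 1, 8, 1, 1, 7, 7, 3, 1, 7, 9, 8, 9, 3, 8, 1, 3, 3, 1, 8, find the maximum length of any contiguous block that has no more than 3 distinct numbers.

Extend right; when distinct count exceeds 3, shrink from the left:
[1] 1 distinct, len 1
[1, 8] 2 distinct, len 2
[1, 8, 1] 2 distinct, len 3
[1, 8, 1, 1] 2 distinct, len 4
[1, 8, 1, 1, 7] 3 distinct, len 5
[1, 8, 1, 1, 7, 7] 3 distinct, len 6
[1, 1, 7, 7, 3] 3 distinct, len 5
[1, 1, 7, 7, 3, 1] 3 distinct, len 6
[1, 1, 7, 7, 3, 1, 7] 3 distinct, len 7
[1, 7, 9] 3 distinct, len 3
[7, 9, 8] 3 distinct, len 3
[7, 9, 8, 9] 3 distinct, len 4
[9, 8, 9, 3] 3 distinct, len 4
[9, 8, 9, 3, 8] 3 distinct, len 5
[3, 8, 1] 3 distinct, len 3
[3, 8, 1, 3] 3 distinct, len 4
[3, 8, 1, 3, 3] 3 distinct, len 5
[3, 8, 1, 3, 3, 1] 3 distinct, len 6
[3, 8, 1, 3, 3, 1, 8] 3 distinct, len 7
Longest length with ≤3 distinct: 7.

7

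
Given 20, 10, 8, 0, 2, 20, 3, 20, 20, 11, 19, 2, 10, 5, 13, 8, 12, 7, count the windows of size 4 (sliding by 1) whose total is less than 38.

6

20 10 8 0 → sum 38
10 8 0 2 → sum 20  < 38 ✓
8 0 2 20 → sum 30  < 38 ✓
0 2 20 3 → sum 25  < 38 ✓
2 20 3 20 → sum 45
20 3 20 20 → sum 63
3 20 20 11 → sum 54
20 20 11 19 → sum 70
20 11 19 2 → sum 52
11 19 2 10 → sum 42
19 2 10 5 → sum 36  < 38 ✓
2 10 5 13 → sum 30  < 38 ✓
10 5 13 8 → sum 36  < 38 ✓
5 13 8 12 → sum 38
13 8 12 7 → sum 40
6 windows satisfy the condition.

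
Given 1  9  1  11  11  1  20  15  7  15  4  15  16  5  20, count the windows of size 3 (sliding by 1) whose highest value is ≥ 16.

6

1 9 1 → max 9
9 1 11 → max 11
1 11 11 → max 11
11 11 1 → max 11
11 1 20 → max 20  ≥ 16 ✓
1 20 15 → max 20  ≥ 16 ✓
20 15 7 → max 20  ≥ 16 ✓
15 7 15 → max 15
7 15 4 → max 15
15 4 15 → max 15
4 15 16 → max 16  ≥ 16 ✓
15 16 5 → max 16  ≥ 16 ✓
16 5 20 → max 20  ≥ 16 ✓
6 windows satisfy the condition.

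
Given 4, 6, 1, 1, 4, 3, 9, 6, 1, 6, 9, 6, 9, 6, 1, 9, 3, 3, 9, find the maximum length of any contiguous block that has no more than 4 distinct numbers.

add 4: window [4] (1 distinct), len 1
add 6: window [4, 6] (2 distinct), len 2
add 1: window [4, 6, 1] (3 distinct), len 3
add 1: window [4, 6, 1, 1] (3 distinct), len 4
add 4: window [4, 6, 1, 1, 4] (3 distinct), len 5
add 3: window [4, 6, 1, 1, 4, 3] (4 distinct), len 6
add 9: window [1, 1, 4, 3, 9] (4 distinct), len 5
add 6: window [4, 3, 9, 6] (4 distinct), len 4
add 1: window [3, 9, 6, 1] (4 distinct), len 4
add 6: window [3, 9, 6, 1, 6] (4 distinct), len 5
add 9: window [3, 9, 6, 1, 6, 9] (4 distinct), len 6
add 6: window [3, 9, 6, 1, 6, 9, 6] (4 distinct), len 7
add 9: window [3, 9, 6, 1, 6, 9, 6, 9] (4 distinct), len 8
add 6: window [3, 9, 6, 1, 6, 9, 6, 9, 6] (4 distinct), len 9
add 1: window [3, 9, 6, 1, 6, 9, 6, 9, 6, 1] (4 distinct), len 10
add 9: window [3, 9, 6, 1, 6, 9, 6, 9, 6, 1, 9] (4 distinct), len 11
add 3: window [3, 9, 6, 1, 6, 9, 6, 9, 6, 1, 9, 3] (4 distinct), len 12
add 3: window [3, 9, 6, 1, 6, 9, 6, 9, 6, 1, 9, 3, 3] (4 distinct), len 13
add 9: window [3, 9, 6, 1, 6, 9, 6, 9, 6, 1, 9, 3, 3, 9] (4 distinct), len 14
Longest length with ≤4 distinct: 14.

14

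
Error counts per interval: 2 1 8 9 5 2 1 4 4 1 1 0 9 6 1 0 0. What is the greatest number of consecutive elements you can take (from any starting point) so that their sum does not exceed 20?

8

→ 2: sum 2, len 1
→ 1: sum 3, len 2
→ 8: sum 11, len 3
→ 9: sum 20, len 4
→ 5 (dropped 2, 1, 8): sum 14, len 2
→ 2: sum 16, len 3
→ 1: sum 17, len 4
→ 4 (dropped 9): sum 12, len 4
→ 4: sum 16, len 5
→ 1: sum 17, len 6
→ 1: sum 18, len 7
→ 0: sum 18, len 8
→ 9 (dropped 5, 2): sum 20, len 7
→ 6 (dropped 1, 4, 4): sum 17, len 5
→ 1: sum 18, len 6
→ 0: sum 18, len 7
→ 0: sum 18, len 8
Longest length seen: 8.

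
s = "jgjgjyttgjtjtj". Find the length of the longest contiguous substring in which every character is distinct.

4

add j: [j] len 1
add g: [j, g] len 2
add j (repeat j, move left end past it): [g, j] len 2
add g (repeat g, move left end past it): [j, g] len 2
add j (repeat j, move left end past it): [g, j] len 2
add y: [g, j, y] len 3
add t: [g, j, y, t] len 4
add t (repeat t, move left end past it): [t] len 1
add g: [t, g] len 2
add j: [t, g, j] len 3
add t (repeat t, move left end past it): [g, j, t] len 3
add j (repeat j, move left end past it): [t, j] len 2
add t (repeat t, move left end past it): [j, t] len 2
add j (repeat j, move left end past it): [t, j] len 2
Longest all-distinct length: 4.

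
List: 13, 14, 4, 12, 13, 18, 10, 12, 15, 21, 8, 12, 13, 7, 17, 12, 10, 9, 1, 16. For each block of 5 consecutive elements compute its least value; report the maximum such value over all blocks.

10

13 14 4 12 13 → min 4
14 4 12 13 18 → min 4
4 12 13 18 10 → min 4
12 13 18 10 12 → min 10
13 18 10 12 15 → min 10
18 10 12 15 21 → min 10
10 12 15 21 8 → min 8
12 15 21 8 12 → min 8
15 21 8 12 13 → min 8
21 8 12 13 7 → min 7
8 12 13 7 17 → min 7
12 13 7 17 12 → min 7
13 7 17 12 10 → min 7
7 17 12 10 9 → min 7
17 12 10 9 1 → min 1
12 10 9 1 16 → min 1
Maximum of these is 10.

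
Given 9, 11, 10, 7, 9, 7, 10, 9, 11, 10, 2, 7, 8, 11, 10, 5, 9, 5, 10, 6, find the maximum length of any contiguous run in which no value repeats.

7

[9] len 1
[9, 11] len 2
[9, 11, 10] len 3
[9, 11, 10, 7] len 4
[11, 10, 7, 9] len 4
[9, 7] len 2
[9, 7, 10] len 3
[7, 10, 9] len 3
[7, 10, 9, 11] len 4
[9, 11, 10] len 3
[9, 11, 10, 2] len 4
[9, 11, 10, 2, 7] len 5
[9, 11, 10, 2, 7, 8] len 6
[10, 2, 7, 8, 11] len 5
[2, 7, 8, 11, 10] len 5
[2, 7, 8, 11, 10, 5] len 6
[2, 7, 8, 11, 10, 5, 9] len 7
[9, 5] len 2
[9, 5, 10] len 3
[9, 5, 10, 6] len 4
Longest all-distinct length: 7.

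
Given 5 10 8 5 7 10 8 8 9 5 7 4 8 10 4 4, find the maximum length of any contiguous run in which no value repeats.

[5] len 1
[5, 10] len 2
[5, 10, 8] len 3
[10, 8, 5] len 3
[10, 8, 5, 7] len 4
[8, 5, 7, 10] len 4
[5, 7, 10, 8] len 4
[8] len 1
[8, 9] len 2
[8, 9, 5] len 3
[8, 9, 5, 7] len 4
[8, 9, 5, 7, 4] len 5
[9, 5, 7, 4, 8] len 5
[9, 5, 7, 4, 8, 10] len 6
[8, 10, 4] len 3
[4] len 1
Longest all-distinct length: 6.

6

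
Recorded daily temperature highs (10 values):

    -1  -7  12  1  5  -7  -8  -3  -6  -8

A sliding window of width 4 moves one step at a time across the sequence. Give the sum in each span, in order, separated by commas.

5, 11, 11, -9, -13, -24, -25

-1 -7 12 1 → sum 5
-7 12 1 5 → sum 11
12 1 5 -7 → sum 11
1 5 -7 -8 → sum -9
5 -7 -8 -3 → sum -13
-7 -8 -3 -6 → sum -24
-8 -3 -6 -8 → sum -25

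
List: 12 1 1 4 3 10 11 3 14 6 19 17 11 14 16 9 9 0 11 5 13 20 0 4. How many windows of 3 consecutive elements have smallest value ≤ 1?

[12, 1, 1] → min 1  ≤ 1 ✓
[1, 1, 4] → min 1  ≤ 1 ✓
[1, 4, 3] → min 1  ≤ 1 ✓
[4, 3, 10] → min 3
[3, 10, 11] → min 3
[10, 11, 3] → min 3
[11, 3, 14] → min 3
[3, 14, 6] → min 3
[14, 6, 19] → min 6
[6, 19, 17] → min 6
[19, 17, 11] → min 11
[17, 11, 14] → min 11
[11, 14, 16] → min 11
[14, 16, 9] → min 9
[16, 9, 9] → min 9
[9, 9, 0] → min 0  ≤ 1 ✓
[9, 0, 11] → min 0  ≤ 1 ✓
[0, 11, 5] → min 0  ≤ 1 ✓
[11, 5, 13] → min 5
[5, 13, 20] → min 5
[13, 20, 0] → min 0  ≤ 1 ✓
[20, 0, 4] → min 0  ≤ 1 ✓
8 windows satisfy the condition.

8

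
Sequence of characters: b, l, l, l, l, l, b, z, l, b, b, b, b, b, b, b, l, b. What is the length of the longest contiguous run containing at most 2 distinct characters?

10

[b] 1 distinct, len 1
[b, l] 2 distinct, len 2
[b, l, l] 2 distinct, len 3
[b, l, l, l] 2 distinct, len 4
[b, l, l, l, l] 2 distinct, len 5
[b, l, l, l, l, l] 2 distinct, len 6
[b, l, l, l, l, l, b] 2 distinct, len 7
[b, z] 2 distinct, len 2
[z, l] 2 distinct, len 2
[l, b] 2 distinct, len 2
[l, b, b] 2 distinct, len 3
[l, b, b, b] 2 distinct, len 4
[l, b, b, b, b] 2 distinct, len 5
[l, b, b, b, b, b] 2 distinct, len 6
[l, b, b, b, b, b, b] 2 distinct, len 7
[l, b, b, b, b, b, b, b] 2 distinct, len 8
[l, b, b, b, b, b, b, b, l] 2 distinct, len 9
[l, b, b, b, b, b, b, b, l, b] 2 distinct, len 10
Longest length with ≤2 distinct: 10.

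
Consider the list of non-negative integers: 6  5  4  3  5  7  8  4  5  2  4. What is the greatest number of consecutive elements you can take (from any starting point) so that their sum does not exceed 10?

→ 6: sum 6, len 1
→ 5 (dropped 6): sum 5, len 1
→ 4: sum 9, len 2
→ 3 (dropped 5): sum 7, len 2
→ 5 (dropped 4): sum 8, len 2
→ 7 (dropped 3, 5): sum 7, len 1
→ 8 (dropped 7): sum 8, len 1
→ 4 (dropped 8): sum 4, len 1
→ 5: sum 9, len 2
→ 2 (dropped 4): sum 7, len 2
→ 4 (dropped 5): sum 6, len 2
Longest length seen: 2.

2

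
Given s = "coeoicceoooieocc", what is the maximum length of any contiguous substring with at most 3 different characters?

add c: window [c] (1 distinct), len 1
add o: window [c, o] (2 distinct), len 2
add e: window [c, o, e] (3 distinct), len 3
add o: window [c, o, e, o] (3 distinct), len 4
add i: window [o, e, o, i] (3 distinct), len 4
add c: window [o, i, c] (3 distinct), len 3
add c: window [o, i, c, c] (3 distinct), len 4
add e: window [i, c, c, e] (3 distinct), len 4
add o: window [c, c, e, o] (3 distinct), len 4
add o: window [c, c, e, o, o] (3 distinct), len 5
add o: window [c, c, e, o, o, o] (3 distinct), len 6
add i: window [e, o, o, o, i] (3 distinct), len 5
add e: window [e, o, o, o, i, e] (3 distinct), len 6
add o: window [e, o, o, o, i, e, o] (3 distinct), len 7
add c: window [e, o, c] (3 distinct), len 3
add c: window [e, o, c, c] (3 distinct), len 4
Longest length with ≤3 distinct: 7.

7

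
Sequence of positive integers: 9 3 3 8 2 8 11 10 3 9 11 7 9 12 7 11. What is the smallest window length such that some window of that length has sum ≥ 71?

add 9: running sum 9 < 71
add 3: running sum 12 < 71
add 3: running sum 15 < 71
add 8: running sum 23 < 71
add 2: running sum 25 < 71
add 8: running sum 33 < 71
add 11: running sum 44 < 71
add 10: running sum 54 < 71
add 3: running sum 57 < 71
add 9: running sum 66 < 71
end 10: [9, 3, 3, 8, 2, 8, 11, 10, 3, 9, 11] sum 77, len 11
end 11: [3, 8, 2, 8, 11, 10, 3, 9, 11, 7] sum 72, len 10
end 12: [8, 2, 8, 11, 10, 3, 9, 11, 7, 9] sum 78, len 10
end 13: [11, 10, 3, 9, 11, 7, 9, 12] sum 72, len 8
end 14: [11, 10, 3, 9, 11, 7, 9, 12, 7] sum 79, len 9
end 15: [10, 3, 9, 11, 7, 9, 12, 7, 11] sum 79, len 9
Shortest qualifying length: 8.

8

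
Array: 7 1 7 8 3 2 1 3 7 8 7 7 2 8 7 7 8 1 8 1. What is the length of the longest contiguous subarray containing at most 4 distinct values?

12

[7] 1 distinct, len 1
[7, 1] 2 distinct, len 2
[7, 1, 7] 2 distinct, len 3
[7, 1, 7, 8] 3 distinct, len 4
[7, 1, 7, 8, 3] 4 distinct, len 5
[7, 8, 3, 2] 4 distinct, len 4
[8, 3, 2, 1] 4 distinct, len 4
[8, 3, 2, 1, 3] 4 distinct, len 5
[3, 2, 1, 3, 7] 4 distinct, len 5
[1, 3, 7, 8] 4 distinct, len 4
[1, 3, 7, 8, 7] 4 distinct, len 5
[1, 3, 7, 8, 7, 7] 4 distinct, len 6
[3, 7, 8, 7, 7, 2] 4 distinct, len 6
[3, 7, 8, 7, 7, 2, 8] 4 distinct, len 7
[3, 7, 8, 7, 7, 2, 8, 7] 4 distinct, len 8
[3, 7, 8, 7, 7, 2, 8, 7, 7] 4 distinct, len 9
[3, 7, 8, 7, 7, 2, 8, 7, 7, 8] 4 distinct, len 10
[7, 8, 7, 7, 2, 8, 7, 7, 8, 1] 4 distinct, len 10
[7, 8, 7, 7, 2, 8, 7, 7, 8, 1, 8] 4 distinct, len 11
[7, 8, 7, 7, 2, 8, 7, 7, 8, 1, 8, 1] 4 distinct, len 12
Longest length with ≤4 distinct: 12.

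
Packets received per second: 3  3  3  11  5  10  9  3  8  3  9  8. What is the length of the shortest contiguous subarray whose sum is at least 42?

6

add 3: running sum 3 < 42
add 3: running sum 6 < 42
add 3: running sum 9 < 42
add 11: running sum 20 < 42
add 5: running sum 25 < 42
add 10: running sum 35 < 42
add 9: shortest ending here [3, 3, 3, 11, 5, 10, 9] sum 44, len 7
add 3: shortest ending here [3, 3, 11, 5, 10, 9, 3] sum 44, len 7
add 8: shortest ending here [11, 5, 10, 9, 3, 8] sum 46, len 6
add 3: shortest ending here [11, 5, 10, 9, 3, 8, 3] sum 49, len 7
add 9: shortest ending here [10, 9, 3, 8, 3, 9] sum 42, len 6
add 8: shortest ending here [10, 9, 3, 8, 3, 9, 8] sum 50, len 7
Shortest qualifying length: 6.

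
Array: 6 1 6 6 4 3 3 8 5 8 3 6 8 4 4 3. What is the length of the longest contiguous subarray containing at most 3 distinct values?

6

Extend right; when distinct count exceeds 3, shrink from the left:
[6] 1 distinct, len 1
[6, 1] 2 distinct, len 2
[6, 1, 6] 2 distinct, len 3
[6, 1, 6, 6] 2 distinct, len 4
[6, 1, 6, 6, 4] 3 distinct, len 5
[6, 6, 4, 3] 3 distinct, len 4
[6, 6, 4, 3, 3] 3 distinct, len 5
[4, 3, 3, 8] 3 distinct, len 4
[3, 3, 8, 5] 3 distinct, len 4
[3, 3, 8, 5, 8] 3 distinct, len 5
[3, 3, 8, 5, 8, 3] 3 distinct, len 6
[8, 3, 6] 3 distinct, len 3
[8, 3, 6, 8] 3 distinct, len 4
[6, 8, 4] 3 distinct, len 3
[6, 8, 4, 4] 3 distinct, len 4
[8, 4, 4, 3] 3 distinct, len 4
Longest length with ≤3 distinct: 6.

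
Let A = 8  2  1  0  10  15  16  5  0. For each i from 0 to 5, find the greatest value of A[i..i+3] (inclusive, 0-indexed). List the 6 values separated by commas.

8, 10, 15, 16, 16, 16

Sliding a size-4 window across the 9 values:
(8, 2, 1, 0) → max 8
(2, 1, 0, 10) → max 10
(1, 0, 10, 15) → max 15
(0, 10, 15, 16) → max 16
(10, 15, 16, 5) → max 16
(15, 16, 5, 0) → max 16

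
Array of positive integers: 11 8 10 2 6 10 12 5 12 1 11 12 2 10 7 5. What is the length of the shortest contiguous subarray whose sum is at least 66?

8

add 11: running sum 11 < 66
add 8: running sum 19 < 66
add 10: running sum 29 < 66
add 2: running sum 31 < 66
add 6: running sum 37 < 66
add 10: running sum 47 < 66
add 12: running sum 59 < 66
add 5: running sum 64 < 66
add 12: shortest ending here [11, 8, 10, 2, 6, 10, 12, 5, 12] sum 76, len 9
add 1: shortest ending here [8, 10, 2, 6, 10, 12, 5, 12, 1] sum 66, len 9
add 11: shortest ending here [10, 2, 6, 10, 12, 5, 12, 1, 11] sum 69, len 9
add 12: shortest ending here [6, 10, 12, 5, 12, 1, 11, 12] sum 69, len 8
add 2: shortest ending here [6, 10, 12, 5, 12, 1, 11, 12, 2] sum 71, len 9
add 10: shortest ending here [10, 12, 5, 12, 1, 11, 12, 2, 10] sum 75, len 9
add 7: shortest ending here [12, 5, 12, 1, 11, 12, 2, 10, 7] sum 72, len 9
add 5: shortest ending here [12, 5, 12, 1, 11, 12, 2, 10, 7, 5] sum 77, len 10
Shortest qualifying length: 8.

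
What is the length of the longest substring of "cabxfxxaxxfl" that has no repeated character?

5

[c] len 1
[c, a] len 2
[c, a, b] len 3
[c, a, b, x] len 4
[c, a, b, x, f] len 5
[f, x] len 2
[x] len 1
[x, a] len 2
[a, x] len 2
[x] len 1
[x, f] len 2
[x, f, l] len 3
Longest all-distinct length: 5.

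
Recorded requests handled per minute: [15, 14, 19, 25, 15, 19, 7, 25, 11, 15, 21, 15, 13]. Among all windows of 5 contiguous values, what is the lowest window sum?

75

[15, 14, 19, 25, 15] → sum 88
[14, 19, 25, 15, 19] → sum 92
[19, 25, 15, 19, 7] → sum 85
[25, 15, 19, 7, 25] → sum 91
[15, 19, 7, 25, 11] → sum 77
[19, 7, 25, 11, 15] → sum 77
[7, 25, 11, 15, 21] → sum 79
[25, 11, 15, 21, 15] → sum 87
[11, 15, 21, 15, 13] → sum 75
Lowest of these is 75.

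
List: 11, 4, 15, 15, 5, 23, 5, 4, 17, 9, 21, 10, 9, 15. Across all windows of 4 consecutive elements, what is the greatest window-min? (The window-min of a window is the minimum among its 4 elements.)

9

(11, 4, 15, 15) → min 4
(4, 15, 15, 5) → min 4
(15, 15, 5, 23) → min 5
(15, 5, 23, 5) → min 5
(5, 23, 5, 4) → min 4
(23, 5, 4, 17) → min 4
(5, 4, 17, 9) → min 4
(4, 17, 9, 21) → min 4
(17, 9, 21, 10) → min 9
(9, 21, 10, 9) → min 9
(21, 10, 9, 15) → min 9
Greatest of these is 9.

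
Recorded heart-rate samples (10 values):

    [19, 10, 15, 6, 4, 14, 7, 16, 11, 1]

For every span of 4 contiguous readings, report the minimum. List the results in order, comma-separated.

(19, 10, 15, 6) → min 6
(10, 15, 6, 4) → min 4
(15, 6, 4, 14) → min 4
(6, 4, 14, 7) → min 4
(4, 14, 7, 16) → min 4
(14, 7, 16, 11) → min 7
(7, 16, 11, 1) → min 1

6, 4, 4, 4, 4, 7, 1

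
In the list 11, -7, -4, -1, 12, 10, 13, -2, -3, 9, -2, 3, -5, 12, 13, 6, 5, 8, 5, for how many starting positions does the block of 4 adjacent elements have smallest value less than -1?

12

11 -7 -4 -1 → min -7  < -1 ✓
-7 -4 -1 12 → min -7  < -1 ✓
-4 -1 12 10 → min -4  < -1 ✓
-1 12 10 13 → min -1
12 10 13 -2 → min -2  < -1 ✓
10 13 -2 -3 → min -3  < -1 ✓
13 -2 -3 9 → min -3  < -1 ✓
-2 -3 9 -2 → min -3  < -1 ✓
-3 9 -2 3 → min -3  < -1 ✓
9 -2 3 -5 → min -5  < -1 ✓
-2 3 -5 12 → min -5  < -1 ✓
3 -5 12 13 → min -5  < -1 ✓
-5 12 13 6 → min -5  < -1 ✓
12 13 6 5 → min 5
13 6 5 8 → min 5
6 5 8 5 → min 5
12 windows satisfy the condition.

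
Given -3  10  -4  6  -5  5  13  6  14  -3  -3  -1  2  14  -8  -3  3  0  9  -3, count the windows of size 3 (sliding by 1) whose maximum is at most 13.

-3 10 -4 → max 10  ≤ 13 ✓
10 -4 6 → max 10  ≤ 13 ✓
-4 6 -5 → max 6  ≤ 13 ✓
6 -5 5 → max 6  ≤ 13 ✓
-5 5 13 → max 13  ≤ 13 ✓
5 13 6 → max 13  ≤ 13 ✓
13 6 14 → max 14
6 14 -3 → max 14
14 -3 -3 → max 14
-3 -3 -1 → max -1  ≤ 13 ✓
-3 -1 2 → max 2  ≤ 13 ✓
-1 2 14 → max 14
2 14 -8 → max 14
14 -8 -3 → max 14
-8 -3 3 → max 3  ≤ 13 ✓
-3 3 0 → max 3  ≤ 13 ✓
3 0 9 → max 9  ≤ 13 ✓
0 9 -3 → max 9  ≤ 13 ✓
12 windows satisfy the condition.

12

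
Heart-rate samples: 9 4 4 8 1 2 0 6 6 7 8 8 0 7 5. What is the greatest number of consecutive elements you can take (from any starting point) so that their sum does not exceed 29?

→ 9: sum 9, len 1
→ 4: sum 13, len 2
→ 4: sum 17, len 3
→ 8: sum 25, len 4
→ 1: sum 26, len 5
→ 2: sum 28, len 6
→ 0: sum 28, len 7
→ 6 (dropped 9): sum 25, len 7
→ 6 (dropped 4): sum 27, len 7
→ 7 (dropped 4, 8): sum 22, len 6
→ 8 (dropped 1): sum 29, len 6
→ 8 (dropped 2, 0, 6): sum 29, len 4
→ 0: sum 29, len 5
→ 7 (dropped 6, 7): sum 23, len 4
→ 5: sum 28, len 5
Longest length seen: 7.

7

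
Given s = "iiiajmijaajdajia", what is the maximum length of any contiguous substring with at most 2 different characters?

add i: window [i] (1 distinct), len 1
add i: window [i, i] (1 distinct), len 2
add i: window [i, i, i] (1 distinct), len 3
add a: window [i, i, i, a] (2 distinct), len 4
add j: window [a, j] (2 distinct), len 2
add m: window [j, m] (2 distinct), len 2
add i: window [m, i] (2 distinct), len 2
add j: window [i, j] (2 distinct), len 2
add a: window [j, a] (2 distinct), len 2
add a: window [j, a, a] (2 distinct), len 3
add j: window [j, a, a, j] (2 distinct), len 4
add d: window [j, d] (2 distinct), len 2
add a: window [d, a] (2 distinct), len 2
add j: window [a, j] (2 distinct), len 2
add i: window [j, i] (2 distinct), len 2
add a: window [i, a] (2 distinct), len 2
Longest length with ≤2 distinct: 4.

4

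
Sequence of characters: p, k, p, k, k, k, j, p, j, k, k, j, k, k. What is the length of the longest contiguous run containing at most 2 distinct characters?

6

Extend right; when distinct count exceeds 2, shrink from the left:
add p: window [p] (1 distinct), len 1
add k: window [p, k] (2 distinct), len 2
add p: window [p, k, p] (2 distinct), len 3
add k: window [p, k, p, k] (2 distinct), len 4
add k: window [p, k, p, k, k] (2 distinct), len 5
add k: window [p, k, p, k, k, k] (2 distinct), len 6
add j: window [k, k, k, j] (2 distinct), len 4
add p: window [j, p] (2 distinct), len 2
add j: window [j, p, j] (2 distinct), len 3
add k: window [j, k] (2 distinct), len 2
add k: window [j, k, k] (2 distinct), len 3
add j: window [j, k, k, j] (2 distinct), len 4
add k: window [j, k, k, j, k] (2 distinct), len 5
add k: window [j, k, k, j, k, k] (2 distinct), len 6
Longest length with ≤2 distinct: 6.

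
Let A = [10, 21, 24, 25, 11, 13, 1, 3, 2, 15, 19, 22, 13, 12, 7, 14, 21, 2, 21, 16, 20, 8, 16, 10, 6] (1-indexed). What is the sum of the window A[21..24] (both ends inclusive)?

Elements at indices 21..24: 20, 8, 16, 10
sum(20, 8, 16, 10) = 54

54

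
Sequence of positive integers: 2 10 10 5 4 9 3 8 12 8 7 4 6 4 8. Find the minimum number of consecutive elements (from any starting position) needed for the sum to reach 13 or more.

2

add 2: running sum 2 < 13
add 10: running sum 12 < 13
end 2: [10, 10] sum 20, len 2
end 3: [10, 5] sum 15, len 2
end 4: [10, 5, 4] sum 19, len 3
end 5: [4, 9] sum 13, len 2
end 6: [4, 9, 3] sum 16, len 3
end 7: [9, 3, 8] sum 20, len 3
end 8: [8, 12] sum 20, len 2
end 9: [12, 8] sum 20, len 2
end 10: [8, 7] sum 15, len 2
end 11: [8, 7, 4] sum 19, len 3
end 12: [7, 4, 6] sum 17, len 3
end 13: [4, 6, 4] sum 14, len 3
end 14: [6, 4, 8] sum 18, len 3
Shortest qualifying length: 2.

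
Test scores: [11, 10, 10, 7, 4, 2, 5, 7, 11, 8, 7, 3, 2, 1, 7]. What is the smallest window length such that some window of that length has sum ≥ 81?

add 11: running sum 11 < 81
add 10: running sum 21 < 81
add 10: running sum 31 < 81
add 7: running sum 38 < 81
add 4: running sum 42 < 81
add 2: running sum 44 < 81
add 5: running sum 49 < 81
add 7: running sum 56 < 81
add 11: running sum 67 < 81
add 8: running sum 75 < 81
add 7: shortest ending here [11, 10, 10, 7, 4, 2, 5, 7, 11, 8, 7] sum 82, len 11
add 3: shortest ending here [11, 10, 10, 7, 4, 2, 5, 7, 11, 8, 7, 3] sum 85, len 12
add 2: shortest ending here [11, 10, 10, 7, 4, 2, 5, 7, 11, 8, 7, 3, 2] sum 87, len 13
add 1: shortest ending here [11, 10, 10, 7, 4, 2, 5, 7, 11, 8, 7, 3, 2, 1] sum 88, len 14
add 7: shortest ending here [10, 10, 7, 4, 2, 5, 7, 11, 8, 7, 3, 2, 1, 7] sum 84, len 14
Shortest qualifying length: 11.

11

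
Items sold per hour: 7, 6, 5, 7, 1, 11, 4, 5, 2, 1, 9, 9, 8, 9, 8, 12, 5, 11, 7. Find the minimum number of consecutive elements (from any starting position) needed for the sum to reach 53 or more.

add 7: running sum 7 < 53
add 6: running sum 13 < 53
add 5: running sum 18 < 53
add 7: running sum 25 < 53
add 1: running sum 26 < 53
add 11: running sum 37 < 53
add 4: running sum 41 < 53
add 5: running sum 46 < 53
add 2: running sum 48 < 53
add 1: running sum 49 < 53
end 10: [7, 6, 5, 7, 1, 11, 4, 5, 2, 1, 9] sum 58, len 11
end 11: [5, 7, 1, 11, 4, 5, 2, 1, 9, 9] sum 54, len 10
end 12: [7, 1, 11, 4, 5, 2, 1, 9, 9, 8] sum 57, len 10
end 13: [11, 4, 5, 2, 1, 9, 9, 8, 9] sum 58, len 9
end 14: [4, 5, 2, 1, 9, 9, 8, 9, 8] sum 55, len 9
end 15: [9, 9, 8, 9, 8, 12] sum 55, len 6
end 16: [9, 9, 8, 9, 8, 12, 5] sum 60, len 7
end 17: [8, 9, 8, 12, 5, 11] sum 53, len 6
end 18: [8, 9, 8, 12, 5, 11, 7] sum 60, len 7
Shortest qualifying length: 6.

6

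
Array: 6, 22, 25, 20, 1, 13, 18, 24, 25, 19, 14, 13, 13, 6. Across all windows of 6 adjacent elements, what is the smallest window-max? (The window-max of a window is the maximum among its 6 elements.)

[6, 22, 25, 20, 1, 13] → max 25
[22, 25, 20, 1, 13, 18] → max 25
[25, 20, 1, 13, 18, 24] → max 25
[20, 1, 13, 18, 24, 25] → max 25
[1, 13, 18, 24, 25, 19] → max 25
[13, 18, 24, 25, 19, 14] → max 25
[18, 24, 25, 19, 14, 13] → max 25
[24, 25, 19, 14, 13, 13] → max 25
[25, 19, 14, 13, 13, 6] → max 25
Smallest of these is 25.

25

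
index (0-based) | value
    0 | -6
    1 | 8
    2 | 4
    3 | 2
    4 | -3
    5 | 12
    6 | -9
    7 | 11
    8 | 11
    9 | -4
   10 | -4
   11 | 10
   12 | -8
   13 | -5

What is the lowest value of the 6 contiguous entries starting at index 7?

Elements at indices 7..12: 11, 11, -4, -4, 10, -8
min(11, 11, -4, -4, 10, -8) = -8

-8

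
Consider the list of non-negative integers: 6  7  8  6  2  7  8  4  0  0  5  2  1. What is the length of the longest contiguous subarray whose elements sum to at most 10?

→ 6: sum 6, len 1
→ 7 (dropped 6): sum 7, len 1
→ 8 (dropped 7): sum 8, len 1
→ 6 (dropped 8): sum 6, len 1
→ 2: sum 8, len 2
→ 7 (dropped 6): sum 9, len 2
→ 8 (dropped 2, 7): sum 8, len 1
→ 4 (dropped 8): sum 4, len 1
→ 0: sum 4, len 2
→ 0: sum 4, len 3
→ 5: sum 9, len 4
→ 2 (dropped 4): sum 7, len 4
→ 1: sum 8, len 5
Longest length seen: 5.

5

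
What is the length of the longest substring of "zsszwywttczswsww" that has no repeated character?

[z] len 1
[z, s] len 2
[s] len 1
[s, z] len 2
[s, z, w] len 3
[s, z, w, y] len 4
[y, w] len 2
[y, w, t] len 3
[t] len 1
[t, c] len 2
[t, c, z] len 3
[t, c, z, s] len 4
[t, c, z, s, w] len 5
[w, s] len 2
[s, w] len 2
[w] len 1
Longest all-distinct length: 5.

5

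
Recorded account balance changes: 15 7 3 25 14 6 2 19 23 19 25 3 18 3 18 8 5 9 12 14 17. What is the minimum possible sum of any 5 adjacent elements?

43

Each size-5 window and its sum:
15 7 3 25 14 → sum 64
7 3 25 14 6 → sum 55
3 25 14 6 2 → sum 50
25 14 6 2 19 → sum 66
14 6 2 19 23 → sum 64
6 2 19 23 19 → sum 69
2 19 23 19 25 → sum 88
19 23 19 25 3 → sum 89
23 19 25 3 18 → sum 88
19 25 3 18 3 → sum 68
25 3 18 3 18 → sum 67
3 18 3 18 8 → sum 50
18 3 18 8 5 → sum 52
3 18 8 5 9 → sum 43
18 8 5 9 12 → sum 52
8 5 9 12 14 → sum 48
5 9 12 14 17 → sum 57
Minimum of these is 43.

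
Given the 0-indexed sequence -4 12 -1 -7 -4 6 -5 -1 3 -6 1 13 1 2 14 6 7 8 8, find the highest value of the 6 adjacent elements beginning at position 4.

6

Elements at indices 4..9: -4, 6, -5, -1, 3, -6
max(-4, 6, -5, -1, 3, -6) = 6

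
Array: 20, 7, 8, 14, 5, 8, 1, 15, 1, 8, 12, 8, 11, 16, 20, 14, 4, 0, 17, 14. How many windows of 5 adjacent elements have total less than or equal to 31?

1

[20, 7, 8, 14, 5] → sum 54
[7, 8, 14, 5, 8] → sum 42
[8, 14, 5, 8, 1] → sum 36
[14, 5, 8, 1, 15] → sum 43
[5, 8, 1, 15, 1] → sum 30  ≤ 31 ✓
[8, 1, 15, 1, 8] → sum 33
[1, 15, 1, 8, 12] → sum 37
[15, 1, 8, 12, 8] → sum 44
[1, 8, 12, 8, 11] → sum 40
[8, 12, 8, 11, 16] → sum 55
[12, 8, 11, 16, 20] → sum 67
[8, 11, 16, 20, 14] → sum 69
[11, 16, 20, 14, 4] → sum 65
[16, 20, 14, 4, 0] → sum 54
[20, 14, 4, 0, 17] → sum 55
[14, 4, 0, 17, 14] → sum 49
1 window satisfy the condition.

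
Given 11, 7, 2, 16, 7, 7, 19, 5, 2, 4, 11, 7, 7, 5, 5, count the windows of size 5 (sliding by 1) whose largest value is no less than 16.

7

[11, 7, 2, 16, 7] → max 16  ≥ 16 ✓
[7, 2, 16, 7, 7] → max 16  ≥ 16 ✓
[2, 16, 7, 7, 19] → max 19  ≥ 16 ✓
[16, 7, 7, 19, 5] → max 19  ≥ 16 ✓
[7, 7, 19, 5, 2] → max 19  ≥ 16 ✓
[7, 19, 5, 2, 4] → max 19  ≥ 16 ✓
[19, 5, 2, 4, 11] → max 19  ≥ 16 ✓
[5, 2, 4, 11, 7] → max 11
[2, 4, 11, 7, 7] → max 11
[4, 11, 7, 7, 5] → max 11
[11, 7, 7, 5, 5] → max 11
7 windows satisfy the condition.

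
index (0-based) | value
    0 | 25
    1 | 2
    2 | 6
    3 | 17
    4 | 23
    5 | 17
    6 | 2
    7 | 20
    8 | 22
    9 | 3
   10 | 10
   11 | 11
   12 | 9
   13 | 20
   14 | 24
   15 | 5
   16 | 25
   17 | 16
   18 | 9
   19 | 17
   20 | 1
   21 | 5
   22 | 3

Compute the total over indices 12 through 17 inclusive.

99

Elements at indices 12..17: 9, 20, 24, 5, 25, 16
sum(9, 20, 24, 5, 25, 16) = 99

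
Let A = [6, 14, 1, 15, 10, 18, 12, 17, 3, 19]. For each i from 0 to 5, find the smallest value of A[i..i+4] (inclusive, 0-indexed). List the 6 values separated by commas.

1, 1, 1, 10, 3, 3

(6, 14, 1, 15, 10) → min 1
(14, 1, 15, 10, 18) → min 1
(1, 15, 10, 18, 12) → min 1
(15, 10, 18, 12, 17) → min 10
(10, 18, 12, 17, 3) → min 3
(18, 12, 17, 3, 19) → min 3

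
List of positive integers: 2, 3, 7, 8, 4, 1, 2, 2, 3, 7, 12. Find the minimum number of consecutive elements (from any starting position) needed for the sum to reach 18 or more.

2

add 2: running sum 2 < 18
add 3: running sum 5 < 18
add 7: running sum 12 < 18
end 3: [3, 7, 8] sum 18, len 3
end 4: [7, 8, 4] sum 19, len 3
end 5: [7, 8, 4, 1] sum 20, len 4
end 6: [7, 8, 4, 1, 2] sum 22, len 5
end 7: [7, 8, 4, 1, 2, 2] sum 24, len 6
end 8: [8, 4, 1, 2, 2, 3] sum 20, len 6
end 9: [4, 1, 2, 2, 3, 7] sum 19, len 6
end 10: [7, 12] sum 19, len 2
Shortest qualifying length: 2.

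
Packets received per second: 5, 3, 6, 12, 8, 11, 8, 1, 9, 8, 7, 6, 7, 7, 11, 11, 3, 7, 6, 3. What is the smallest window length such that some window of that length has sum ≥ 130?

18

add 5: running sum 5 < 130
add 3: running sum 8 < 130
add 6: running sum 14 < 130
add 12: running sum 26 < 130
add 8: running sum 34 < 130
add 11: running sum 45 < 130
add 8: running sum 53 < 130
add 1: running sum 54 < 130
add 9: running sum 63 < 130
add 8: running sum 71 < 130
add 7: running sum 78 < 130
add 6: running sum 84 < 130
add 7: running sum 91 < 130
add 7: running sum 98 < 130
add 11: running sum 109 < 130
add 11: running sum 120 < 130
add 3: running sum 123 < 130
end 17: [5, 3, 6, 12, 8, 11, 8, 1, 9, 8, 7, 6, 7, 7, 11, 11, 3, 7] sum 130, len 18
end 18: [3, 6, 12, 8, 11, 8, 1, 9, 8, 7, 6, 7, 7, 11, 11, 3, 7, 6] sum 131, len 18
end 19: [6, 12, 8, 11, 8, 1, 9, 8, 7, 6, 7, 7, 11, 11, 3, 7, 6, 3] sum 131, len 18
Shortest qualifying length: 18.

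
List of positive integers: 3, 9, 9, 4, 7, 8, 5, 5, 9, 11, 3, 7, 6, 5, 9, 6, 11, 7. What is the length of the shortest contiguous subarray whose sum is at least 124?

18

add 3: running sum 3 < 124
add 9: running sum 12 < 124
add 9: running sum 21 < 124
add 4: running sum 25 < 124
add 7: running sum 32 < 124
add 8: running sum 40 < 124
add 5: running sum 45 < 124
add 5: running sum 50 < 124
add 9: running sum 59 < 124
add 11: running sum 70 < 124
add 3: running sum 73 < 124
add 7: running sum 80 < 124
add 6: running sum 86 < 124
add 5: running sum 91 < 124
add 9: running sum 100 < 124
add 6: running sum 106 < 124
add 11: running sum 117 < 124
end 17: [3, 9, 9, 4, 7, 8, 5, 5, 9, 11, 3, 7, 6, 5, 9, 6, 11, 7] sum 124, len 18
Shortest qualifying length: 18.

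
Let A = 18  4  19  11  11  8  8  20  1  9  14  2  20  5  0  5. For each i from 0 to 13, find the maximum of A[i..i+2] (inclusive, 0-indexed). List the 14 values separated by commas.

[18, 4, 19] → max 19
[4, 19, 11] → max 19
[19, 11, 11] → max 19
[11, 11, 8] → max 11
[11, 8, 8] → max 11
[8, 8, 20] → max 20
[8, 20, 1] → max 20
[20, 1, 9] → max 20
[1, 9, 14] → max 14
[9, 14, 2] → max 14
[14, 2, 20] → max 20
[2, 20, 5] → max 20
[20, 5, 0] → max 20
[5, 0, 5] → max 5

19, 19, 19, 11, 11, 20, 20, 20, 14, 14, 20, 20, 20, 5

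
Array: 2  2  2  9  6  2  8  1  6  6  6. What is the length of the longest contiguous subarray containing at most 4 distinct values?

7

Extend right; when distinct count exceeds 4, shrink from the left:
add 2: window [2] (1 distinct), len 1
add 2: window [2, 2] (1 distinct), len 2
add 2: window [2, 2, 2] (1 distinct), len 3
add 9: window [2, 2, 2, 9] (2 distinct), len 4
add 6: window [2, 2, 2, 9, 6] (3 distinct), len 5
add 2: window [2, 2, 2, 9, 6, 2] (3 distinct), len 6
add 8: window [2, 2, 2, 9, 6, 2, 8] (4 distinct), len 7
add 1: window [6, 2, 8, 1] (4 distinct), len 4
add 6: window [6, 2, 8, 1, 6] (4 distinct), len 5
add 6: window [6, 2, 8, 1, 6, 6] (4 distinct), len 6
add 6: window [6, 2, 8, 1, 6, 6, 6] (4 distinct), len 7
Longest length with ≤4 distinct: 7.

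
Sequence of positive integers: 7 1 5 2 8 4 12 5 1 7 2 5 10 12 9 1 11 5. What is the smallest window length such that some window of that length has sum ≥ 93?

Extend right; whenever the sum reaches 93, record the length and shrink from the left:
add 7: running sum 7 < 93
add 1: running sum 8 < 93
add 5: running sum 13 < 93
add 2: running sum 15 < 93
add 8: running sum 23 < 93
add 4: running sum 27 < 93
add 12: running sum 39 < 93
add 5: running sum 44 < 93
add 1: running sum 45 < 93
add 7: running sum 52 < 93
add 2: running sum 54 < 93
add 5: running sum 59 < 93
add 10: running sum 69 < 93
add 12: running sum 81 < 93
add 9: running sum 90 < 93
add 1: running sum 91 < 93
end 16: [5, 2, 8, 4, 12, 5, 1, 7, 2, 5, 10, 12, 9, 1, 11] sum 94, len 15
end 17: [2, 8, 4, 12, 5, 1, 7, 2, 5, 10, 12, 9, 1, 11, 5] sum 94, len 15
Shortest qualifying length: 15.

15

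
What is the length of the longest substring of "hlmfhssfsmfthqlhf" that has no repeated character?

7

[h] len 1
[h, l] len 2
[h, l, m] len 3
[h, l, m, f] len 4
[l, m, f, h] len 4
[l, m, f, h, s] len 5
[s] len 1
[s, f] len 2
[f, s] len 2
[f, s, m] len 3
[s, m, f] len 3
[s, m, f, t] len 4
[s, m, f, t, h] len 5
[s, m, f, t, h, q] len 6
[s, m, f, t, h, q, l] len 7
[q, l, h] len 3
[q, l, h, f] len 4
Longest all-distinct length: 7.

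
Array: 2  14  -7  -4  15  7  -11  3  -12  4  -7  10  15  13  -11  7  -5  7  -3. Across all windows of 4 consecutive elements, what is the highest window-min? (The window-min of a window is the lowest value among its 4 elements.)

2 14 -7 -4 → min -7
14 -7 -4 15 → min -7
-7 -4 15 7 → min -7
-4 15 7 -11 → min -11
15 7 -11 3 → min -11
7 -11 3 -12 → min -12
-11 3 -12 4 → min -12
3 -12 4 -7 → min -12
-12 4 -7 10 → min -12
4 -7 10 15 → min -7
-7 10 15 13 → min -7
10 15 13 -11 → min -11
15 13 -11 7 → min -11
13 -11 7 -5 → min -11
-11 7 -5 7 → min -11
7 -5 7 -3 → min -5
Highest of these is -5.

-5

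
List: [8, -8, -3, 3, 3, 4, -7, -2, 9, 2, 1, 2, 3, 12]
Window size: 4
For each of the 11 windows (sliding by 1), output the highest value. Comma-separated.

Sliding a size-4 window across the 14 values:
8 -8 -3 3 → max 8
-8 -3 3 3 → max 3
-3 3 3 4 → max 4
3 3 4 -7 → max 4
3 4 -7 -2 → max 4
4 -7 -2 9 → max 9
-7 -2 9 2 → max 9
-2 9 2 1 → max 9
9 2 1 2 → max 9
2 1 2 3 → max 3
1 2 3 12 → max 12

8, 3, 4, 4, 4, 9, 9, 9, 9, 3, 12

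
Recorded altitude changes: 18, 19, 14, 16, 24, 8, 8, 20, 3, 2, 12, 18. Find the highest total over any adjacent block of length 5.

91

[18, 19, 14, 16, 24] → sum 91
[19, 14, 16, 24, 8] → sum 81
[14, 16, 24, 8, 8] → sum 70
[16, 24, 8, 8, 20] → sum 76
[24, 8, 8, 20, 3] → sum 63
[8, 8, 20, 3, 2] → sum 41
[8, 20, 3, 2, 12] → sum 45
[20, 3, 2, 12, 18] → sum 55
Highest of these is 91.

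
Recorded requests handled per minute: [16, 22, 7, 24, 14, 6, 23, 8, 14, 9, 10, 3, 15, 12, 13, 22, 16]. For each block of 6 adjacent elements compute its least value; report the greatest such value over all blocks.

(16, 22, 7, 24, 14, 6) → min 6
(22, 7, 24, 14, 6, 23) → min 6
(7, 24, 14, 6, 23, 8) → min 6
(24, 14, 6, 23, 8, 14) → min 6
(14, 6, 23, 8, 14, 9) → min 6
(6, 23, 8, 14, 9, 10) → min 6
(23, 8, 14, 9, 10, 3) → min 3
(8, 14, 9, 10, 3, 15) → min 3
(14, 9, 10, 3, 15, 12) → min 3
(9, 10, 3, 15, 12, 13) → min 3
(10, 3, 15, 12, 13, 22) → min 3
(3, 15, 12, 13, 22, 16) → min 3
Greatest of these is 6.

6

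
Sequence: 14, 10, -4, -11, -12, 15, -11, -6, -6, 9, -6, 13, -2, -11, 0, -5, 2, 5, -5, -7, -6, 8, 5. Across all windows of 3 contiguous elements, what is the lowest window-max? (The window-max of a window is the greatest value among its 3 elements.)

Window maxs for each of the 21 positions:
(14, 10, -4) → max 14
(10, -4, -11) → max 10
(-4, -11, -12) → max -4
(-11, -12, 15) → max 15
(-12, 15, -11) → max 15
(15, -11, -6) → max 15
(-11, -6, -6) → max -6
(-6, -6, 9) → max 9
(-6, 9, -6) → max 9
(9, -6, 13) → max 13
(-6, 13, -2) → max 13
(13, -2, -11) → max 13
(-2, -11, 0) → max 0
(-11, 0, -5) → max 0
(0, -5, 2) → max 2
(-5, 2, 5) → max 5
(2, 5, -5) → max 5
(5, -5, -7) → max 5
(-5, -7, -6) → max -5
(-7, -6, 8) → max 8
(-6, 8, 5) → max 8
Lowest of these is -6.

-6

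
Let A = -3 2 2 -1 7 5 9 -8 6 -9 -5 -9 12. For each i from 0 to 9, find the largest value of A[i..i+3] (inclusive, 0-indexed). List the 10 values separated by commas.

Sliding a size-4 window across the 13 values:
[-3, 2, 2, -1] → max 2
[2, 2, -1, 7] → max 7
[2, -1, 7, 5] → max 7
[-1, 7, 5, 9] → max 9
[7, 5, 9, -8] → max 9
[5, 9, -8, 6] → max 9
[9, -8, 6, -9] → max 9
[-8, 6, -9, -5] → max 6
[6, -9, -5, -9] → max 6
[-9, -5, -9, 12] → max 12

2, 7, 7, 9, 9, 9, 9, 6, 6, 12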